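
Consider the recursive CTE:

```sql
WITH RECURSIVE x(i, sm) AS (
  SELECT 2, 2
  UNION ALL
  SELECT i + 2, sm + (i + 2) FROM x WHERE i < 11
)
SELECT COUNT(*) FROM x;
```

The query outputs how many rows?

Base: i=2, sm=2.
Iteration 1: 2 < 11 holds -> i = 2 + 2 = 4, sm = 2 + 4 = 6.
Iteration 2: 4 < 11 holds -> i = 4 + 2 = 6, sm = 6 + 6 = 12.
Iteration 3: 6 < 11 holds -> i = 6 + 2 = 8, sm = 12 + 8 = 20.
Iteration 4: 8 < 11 holds -> i = 8 + 2 = 10, sm = 20 + 10 = 30.
Iteration 5: 10 < 11 holds -> i = 10 + 2 = 12, sm = 30 + 12 = 42.
Iteration 6: 12 < 11 fails; recursion stops.
Total rows emitted: 6.

6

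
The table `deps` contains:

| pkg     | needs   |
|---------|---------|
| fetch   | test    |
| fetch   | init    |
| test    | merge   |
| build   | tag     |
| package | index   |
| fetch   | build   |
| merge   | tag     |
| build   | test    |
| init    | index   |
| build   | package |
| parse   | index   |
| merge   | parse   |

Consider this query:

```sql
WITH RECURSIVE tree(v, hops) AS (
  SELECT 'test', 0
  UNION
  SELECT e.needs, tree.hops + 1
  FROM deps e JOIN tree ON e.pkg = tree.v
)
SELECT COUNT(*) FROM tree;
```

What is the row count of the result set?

5

Base: (test, hops=0).
Iteration 1: edges from {test} -> (merge, hops=1).
Iteration 2: edges from {merge} -> (parse, hops=2), (tag, hops=2).
Iteration 3: edges from {parse,tag} -> (index, hops=3).
Iteration 4: no outgoing edges from {index}; recursion stops.
Total rows emitted: 5.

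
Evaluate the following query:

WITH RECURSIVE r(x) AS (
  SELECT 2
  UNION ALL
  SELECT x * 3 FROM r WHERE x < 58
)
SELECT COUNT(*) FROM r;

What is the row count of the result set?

5

Base: x=2.
Iteration 1: 2 < 58 holds -> x = 2 * 3 = 6.
Iteration 2: 6 < 58 holds -> x = 6 * 3 = 18.
Iteration 3: 18 < 58 holds -> x = 18 * 3 = 54.
Iteration 4: 54 < 58 holds -> x = 54 * 3 = 162.
Iteration 5: 162 < 58 fails; recursion stops.
Total rows emitted: 5.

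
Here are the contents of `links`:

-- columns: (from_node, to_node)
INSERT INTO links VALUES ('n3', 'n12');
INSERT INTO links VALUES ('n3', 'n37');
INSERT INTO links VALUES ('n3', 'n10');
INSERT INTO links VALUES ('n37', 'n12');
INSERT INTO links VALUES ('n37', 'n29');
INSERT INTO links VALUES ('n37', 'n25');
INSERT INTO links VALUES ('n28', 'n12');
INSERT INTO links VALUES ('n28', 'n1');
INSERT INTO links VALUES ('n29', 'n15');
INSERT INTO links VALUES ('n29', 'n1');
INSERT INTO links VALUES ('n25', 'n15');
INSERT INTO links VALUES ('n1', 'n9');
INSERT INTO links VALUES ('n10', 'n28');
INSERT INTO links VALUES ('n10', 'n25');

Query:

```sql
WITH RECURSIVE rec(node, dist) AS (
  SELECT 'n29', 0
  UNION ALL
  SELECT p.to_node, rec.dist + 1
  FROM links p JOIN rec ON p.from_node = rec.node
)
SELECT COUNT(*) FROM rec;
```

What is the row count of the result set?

Base: (n29, dist=0).
Iteration 1: edges from {n29} -> (n1, dist=1), (n15, dist=1).
Iteration 2: edges from {n1,n15} -> (n9, dist=2).
Iteration 3: no outgoing edges from {n9}; recursion stops.
Total rows emitted: 4.

4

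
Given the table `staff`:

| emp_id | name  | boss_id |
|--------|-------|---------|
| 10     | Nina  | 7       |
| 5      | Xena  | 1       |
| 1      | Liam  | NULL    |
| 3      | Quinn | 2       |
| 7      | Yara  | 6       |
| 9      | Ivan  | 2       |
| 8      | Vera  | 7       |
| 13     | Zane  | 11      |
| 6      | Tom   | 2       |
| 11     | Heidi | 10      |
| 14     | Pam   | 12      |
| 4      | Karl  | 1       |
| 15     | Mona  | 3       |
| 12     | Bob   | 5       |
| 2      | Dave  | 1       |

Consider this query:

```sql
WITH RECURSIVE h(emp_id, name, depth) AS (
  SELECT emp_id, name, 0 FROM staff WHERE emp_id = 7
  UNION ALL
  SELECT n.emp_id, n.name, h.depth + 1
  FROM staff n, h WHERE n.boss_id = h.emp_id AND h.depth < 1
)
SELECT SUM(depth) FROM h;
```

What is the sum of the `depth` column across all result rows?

Base: emp_id=7 (Yara) at depth 0.
Iteration 1: rows with boss_id in {7} -> Vera (id 8, depth 1), Nina (id 10, depth 1).
Iteration 2: depth < 1 fails for all current rows; recursion stops.
SUM(depth) = 0 + 1 + 1 = 2.

2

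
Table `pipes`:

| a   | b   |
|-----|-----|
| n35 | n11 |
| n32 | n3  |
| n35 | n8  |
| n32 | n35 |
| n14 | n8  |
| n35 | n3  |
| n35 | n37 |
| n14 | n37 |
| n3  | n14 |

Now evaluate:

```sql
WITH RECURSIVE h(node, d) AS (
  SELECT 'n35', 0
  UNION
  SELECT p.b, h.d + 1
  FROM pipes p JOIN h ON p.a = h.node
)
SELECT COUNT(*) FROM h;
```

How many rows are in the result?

Base: (n35, d=0).
Iteration 1: edges from {n35} -> (n11, d=1), (n3, d=1), (n37, d=1), (n8, d=1).
Iteration 2: edges from {n11,n3,n37,n8} -> (n14, d=2).
Iteration 3: edges from {n14} -> (n37, d=3), (n8, d=3).
Iteration 4: no outgoing edges from {n37,n8}; recursion stops.
Total rows emitted: 8.

8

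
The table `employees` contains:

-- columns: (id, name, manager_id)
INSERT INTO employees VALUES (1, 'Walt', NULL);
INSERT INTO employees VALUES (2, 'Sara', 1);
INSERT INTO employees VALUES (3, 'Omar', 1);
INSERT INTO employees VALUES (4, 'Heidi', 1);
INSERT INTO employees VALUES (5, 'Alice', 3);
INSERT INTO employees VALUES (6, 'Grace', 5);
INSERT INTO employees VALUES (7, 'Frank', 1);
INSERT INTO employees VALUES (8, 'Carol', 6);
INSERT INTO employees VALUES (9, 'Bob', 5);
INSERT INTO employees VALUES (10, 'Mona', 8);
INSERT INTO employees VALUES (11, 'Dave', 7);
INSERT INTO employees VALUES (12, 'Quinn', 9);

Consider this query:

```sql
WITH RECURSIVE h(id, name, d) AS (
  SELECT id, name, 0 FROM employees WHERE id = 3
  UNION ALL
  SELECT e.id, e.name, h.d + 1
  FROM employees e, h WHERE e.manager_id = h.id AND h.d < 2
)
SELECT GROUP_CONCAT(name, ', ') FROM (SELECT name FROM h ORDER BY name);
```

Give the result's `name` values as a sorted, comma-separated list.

Base: id=3 (Omar) at d 0.
Iteration 1: rows with manager_id in {3} -> Alice (id 5, d 1).
Iteration 2: rows with manager_id in {5} -> Grace (id 6, d 2), Bob (id 9, d 2).
Iteration 3: d < 2 fails for all current rows; recursion stops.

Alice, Bob, Grace, Omar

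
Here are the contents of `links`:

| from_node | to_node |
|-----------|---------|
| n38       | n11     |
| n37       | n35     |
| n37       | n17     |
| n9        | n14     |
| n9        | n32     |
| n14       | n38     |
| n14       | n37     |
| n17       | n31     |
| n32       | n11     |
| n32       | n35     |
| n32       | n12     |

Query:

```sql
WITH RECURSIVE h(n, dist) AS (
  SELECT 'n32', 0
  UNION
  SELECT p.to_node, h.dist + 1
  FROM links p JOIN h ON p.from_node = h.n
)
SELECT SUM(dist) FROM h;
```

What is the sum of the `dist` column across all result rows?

3

Base: (n32, dist=0).
Iteration 1: edges from {n32} -> (n11, dist=1), (n12, dist=1), (n35, dist=1).
Iteration 2: no outgoing edges from {n11,n12,n35}; recursion stops.
SUM(dist) = 0 + 1 + 1 + 1 = 3.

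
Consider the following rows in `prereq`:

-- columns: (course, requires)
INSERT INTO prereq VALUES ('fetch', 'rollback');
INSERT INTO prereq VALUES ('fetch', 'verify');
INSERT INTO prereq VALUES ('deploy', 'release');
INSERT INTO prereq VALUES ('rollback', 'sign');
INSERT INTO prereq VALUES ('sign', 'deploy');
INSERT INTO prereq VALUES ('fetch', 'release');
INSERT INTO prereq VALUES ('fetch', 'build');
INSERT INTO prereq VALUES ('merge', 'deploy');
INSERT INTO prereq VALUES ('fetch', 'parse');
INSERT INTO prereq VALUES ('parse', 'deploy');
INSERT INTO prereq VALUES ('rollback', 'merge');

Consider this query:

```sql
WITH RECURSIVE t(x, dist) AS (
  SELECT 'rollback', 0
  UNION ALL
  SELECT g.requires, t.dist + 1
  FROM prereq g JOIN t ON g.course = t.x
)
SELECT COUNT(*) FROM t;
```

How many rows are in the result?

Base: (rollback, dist=0).
Iteration 1: edges from {rollback} -> (merge, dist=1), (sign, dist=1).
Iteration 2: edges from {merge,sign} -> (deploy, dist=2) x2. [UNION ALL keeps all 2 new rows, including repeats]
Iteration 3: edges from {deploy} -> (release, dist=3) x2. [UNION ALL keeps all 2 new rows, including repeats]
Iteration 4: no outgoing edges from {release}; recursion stops.
Total rows emitted: 7.

7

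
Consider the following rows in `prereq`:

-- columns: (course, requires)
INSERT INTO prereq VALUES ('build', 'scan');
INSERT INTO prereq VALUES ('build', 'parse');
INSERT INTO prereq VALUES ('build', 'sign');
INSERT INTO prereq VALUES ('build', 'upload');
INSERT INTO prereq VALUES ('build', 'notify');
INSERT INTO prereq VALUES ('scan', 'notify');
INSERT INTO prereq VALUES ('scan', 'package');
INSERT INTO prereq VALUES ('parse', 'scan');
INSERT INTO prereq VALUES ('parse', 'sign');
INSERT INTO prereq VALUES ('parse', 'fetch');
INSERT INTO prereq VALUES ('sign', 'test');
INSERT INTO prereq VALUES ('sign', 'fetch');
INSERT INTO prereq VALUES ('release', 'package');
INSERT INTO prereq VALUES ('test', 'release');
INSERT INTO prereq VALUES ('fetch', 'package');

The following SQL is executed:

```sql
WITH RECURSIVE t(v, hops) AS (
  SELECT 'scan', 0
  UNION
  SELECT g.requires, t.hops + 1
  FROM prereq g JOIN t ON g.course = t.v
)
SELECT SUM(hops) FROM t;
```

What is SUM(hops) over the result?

Base: (scan, hops=0).
Iteration 1: edges from {scan} -> (notify, hops=1), (package, hops=1).
Iteration 2: no outgoing edges from {notify,package}; recursion stops.
SUM(hops) = 0 + 1 + 1 = 2.

2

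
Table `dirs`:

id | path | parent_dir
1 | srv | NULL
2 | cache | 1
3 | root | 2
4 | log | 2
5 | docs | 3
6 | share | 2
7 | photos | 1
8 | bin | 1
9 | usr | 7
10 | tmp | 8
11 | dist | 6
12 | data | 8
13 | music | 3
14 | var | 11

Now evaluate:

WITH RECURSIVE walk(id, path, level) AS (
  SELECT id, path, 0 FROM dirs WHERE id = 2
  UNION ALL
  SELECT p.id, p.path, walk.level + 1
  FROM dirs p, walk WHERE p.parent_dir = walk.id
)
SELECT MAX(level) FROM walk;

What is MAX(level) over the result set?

3

Base: id=2 (cache) at level 0.
Iteration 1: rows with parent_dir in {2} -> root (id 3, level 1), log (id 4, level 1), share (id 6, level 1).
Iteration 2: rows with parent_dir in {3,4,6} -> docs (id 5, level 2), dist (id 11, level 2), music (id 13, level 2).
Iteration 3: rows with parent_dir in {5,11,13} -> var (id 14, level 3).
Iteration 4: no rows with parent_dir in {14}; recursion stops.
level values: 0, 1, 1, 1, 2, 2, 2, 3; the maximum is 3.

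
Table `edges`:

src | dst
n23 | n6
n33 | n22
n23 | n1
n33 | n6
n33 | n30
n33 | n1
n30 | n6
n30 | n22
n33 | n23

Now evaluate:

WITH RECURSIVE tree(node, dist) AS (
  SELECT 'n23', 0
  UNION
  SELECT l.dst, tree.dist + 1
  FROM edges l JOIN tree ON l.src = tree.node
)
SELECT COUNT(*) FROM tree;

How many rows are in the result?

3

Base: (n23, dist=0).
Iteration 1: edges from {n23} -> (n1, dist=1), (n6, dist=1).
Iteration 2: no outgoing edges from {n1,n6}; recursion stops.
Total rows emitted: 3.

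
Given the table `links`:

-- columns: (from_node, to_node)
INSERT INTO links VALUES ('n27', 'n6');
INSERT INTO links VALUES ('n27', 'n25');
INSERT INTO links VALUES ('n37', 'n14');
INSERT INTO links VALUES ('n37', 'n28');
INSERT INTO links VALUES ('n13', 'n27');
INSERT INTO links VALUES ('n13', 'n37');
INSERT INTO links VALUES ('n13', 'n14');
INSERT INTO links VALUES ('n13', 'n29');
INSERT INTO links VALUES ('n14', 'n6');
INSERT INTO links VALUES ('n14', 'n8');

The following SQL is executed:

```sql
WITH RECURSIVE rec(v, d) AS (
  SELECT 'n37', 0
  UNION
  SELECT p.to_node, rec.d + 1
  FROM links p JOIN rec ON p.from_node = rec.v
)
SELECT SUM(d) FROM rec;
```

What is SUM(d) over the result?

Base: (n37, d=0).
Iteration 1: edges from {n37} -> (n14, d=1), (n28, d=1).
Iteration 2: edges from {n14,n28} -> (n6, d=2), (n8, d=2).
Iteration 3: no outgoing edges from {n6,n8}; recursion stops.
SUM(d) = 0 + 1 + 1 + 2 + 2 = 6.

6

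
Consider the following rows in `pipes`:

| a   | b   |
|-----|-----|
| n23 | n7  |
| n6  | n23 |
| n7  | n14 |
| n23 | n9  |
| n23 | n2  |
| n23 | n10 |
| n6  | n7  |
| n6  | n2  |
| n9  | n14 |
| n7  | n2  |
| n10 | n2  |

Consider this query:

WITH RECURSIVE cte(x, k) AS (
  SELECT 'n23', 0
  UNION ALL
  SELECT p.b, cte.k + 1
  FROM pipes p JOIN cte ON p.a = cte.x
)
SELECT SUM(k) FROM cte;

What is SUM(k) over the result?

12

Base: (n23, k=0).
Iteration 1: edges from {n23} -> (n10, k=1), (n2, k=1), (n7, k=1), (n9, k=1).
Iteration 2: edges from {n10,n2,n7,n9} -> (n14, k=2) x2, (n2, k=2) x2. [UNION ALL keeps all 4 new rows, including repeats]
Iteration 3: no outgoing edges from {n14,n2}; recursion stops.
SUM(k) = 0 + 1 + 1 + 1 + 1 + 2 + 2 + 2 + 2 = 12.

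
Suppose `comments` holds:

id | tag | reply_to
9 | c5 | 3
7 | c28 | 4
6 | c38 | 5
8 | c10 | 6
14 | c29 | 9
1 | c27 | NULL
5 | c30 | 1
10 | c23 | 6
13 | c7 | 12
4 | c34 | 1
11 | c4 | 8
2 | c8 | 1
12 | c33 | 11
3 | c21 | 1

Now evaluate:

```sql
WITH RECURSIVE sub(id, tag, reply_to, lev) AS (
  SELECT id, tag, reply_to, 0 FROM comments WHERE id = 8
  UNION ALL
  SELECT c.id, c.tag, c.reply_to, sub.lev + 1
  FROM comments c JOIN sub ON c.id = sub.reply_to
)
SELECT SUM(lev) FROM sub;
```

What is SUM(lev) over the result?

6

Base: id=8 (c10), reply_to=6, lev 0.
Iteration 1: join on id=6 -> c38 (id 6, reply_to=5, lev 1).
Iteration 2: join on id=5 -> c30 (id 5, reply_to=1, lev 2).
Iteration 3: join on id=1 -> c27 (id 1, reply_to=NULL, lev 3).
Iteration 4: reply_to is NULL; no match; recursion stops.
SUM(lev) = 0 + 1 + 2 + 3 = 6.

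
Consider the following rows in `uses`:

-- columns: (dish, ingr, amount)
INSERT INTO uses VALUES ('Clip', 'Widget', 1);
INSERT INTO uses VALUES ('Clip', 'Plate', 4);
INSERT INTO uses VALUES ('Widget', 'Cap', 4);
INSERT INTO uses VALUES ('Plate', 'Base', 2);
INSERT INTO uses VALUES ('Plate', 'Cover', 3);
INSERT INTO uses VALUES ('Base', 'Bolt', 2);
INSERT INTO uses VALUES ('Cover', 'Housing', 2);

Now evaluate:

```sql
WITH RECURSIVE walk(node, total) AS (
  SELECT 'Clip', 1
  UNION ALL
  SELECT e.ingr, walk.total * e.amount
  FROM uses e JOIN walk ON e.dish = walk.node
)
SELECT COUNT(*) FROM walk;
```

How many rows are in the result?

Base: (Clip, total=1).
Iteration 1: components of {Clip} -> Plate = 1*4 = 4, Widget = 1*1 = 1.
Iteration 2: components of {Plate,Widget} -> Base = 4*2 = 8, Cap = 1*4 = 4, Cover = 4*3 = 12.
Iteration 3: components of {Base,Cap,Cover} -> Bolt = 8*2 = 16, Housing = 12*2 = 24.
Iteration 4: no further components; recursion stops.
Total rows emitted: 8.

8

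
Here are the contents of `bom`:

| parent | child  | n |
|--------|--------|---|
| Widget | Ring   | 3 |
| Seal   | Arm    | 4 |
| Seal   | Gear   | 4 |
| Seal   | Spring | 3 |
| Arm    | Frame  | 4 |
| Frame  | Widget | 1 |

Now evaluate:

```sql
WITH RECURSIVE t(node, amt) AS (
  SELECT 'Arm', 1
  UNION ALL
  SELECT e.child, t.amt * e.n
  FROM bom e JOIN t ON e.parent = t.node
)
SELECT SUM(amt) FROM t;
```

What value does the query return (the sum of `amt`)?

Base: (Arm, amt=1).
Iteration 1: components of {Arm} -> Frame = 1*4 = 4.
Iteration 2: components of {Frame} -> Widget = 4*1 = 4.
Iteration 3: components of {Widget} -> Ring = 4*3 = 12.
Iteration 4: no further components; recursion stops.
SUM(amt) = 1 + 4 + 4 + 12 = 21.

21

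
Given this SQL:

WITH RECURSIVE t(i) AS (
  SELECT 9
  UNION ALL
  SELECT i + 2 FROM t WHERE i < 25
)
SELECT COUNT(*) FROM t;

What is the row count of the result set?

Base: i=9.
Iteration 1: 9 < 25 holds -> i = 9 + 2 = 11.
Iteration 2: 11 < 25 holds -> i = 11 + 2 = 13.
Iteration 3: 13 < 25 holds -> i = 13 + 2 = 15.
Iteration 4: 15 < 25 holds -> i = 15 + 2 = 17.
Iteration 5: 17 < 25 holds -> i = 17 + 2 = 19.
Iteration 6: 19 < 25 holds -> i = 19 + 2 = 21.
Iteration 7: 21 < 25 holds -> i = 21 + 2 = 23.
Iteration 8: 23 < 25 holds -> i = 23 + 2 = 25.
Iteration 9: 25 < 25 fails; recursion stops.
Total rows emitted: 9.

9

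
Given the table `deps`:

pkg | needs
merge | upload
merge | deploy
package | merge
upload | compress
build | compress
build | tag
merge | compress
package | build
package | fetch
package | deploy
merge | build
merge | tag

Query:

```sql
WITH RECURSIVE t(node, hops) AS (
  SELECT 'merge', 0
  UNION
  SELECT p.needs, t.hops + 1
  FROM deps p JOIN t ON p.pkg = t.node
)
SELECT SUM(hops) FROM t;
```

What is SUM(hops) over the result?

Base: (merge, hops=0).
Iteration 1: edges from {merge} -> (build, hops=1), (compress, hops=1), (deploy, hops=1), (tag, hops=1), (upload, hops=1).
Iteration 2: edges from {build,compress,deploy,tag,upload} -> (compress, hops=2), (tag, hops=2). [UNION drops 1 duplicate row(s)]
Iteration 3: no outgoing edges from {compress,tag}; recursion stops.
SUM(hops) = 0 + 1 + 1 + 1 + 1 + 1 + 2 + 2 = 9.

9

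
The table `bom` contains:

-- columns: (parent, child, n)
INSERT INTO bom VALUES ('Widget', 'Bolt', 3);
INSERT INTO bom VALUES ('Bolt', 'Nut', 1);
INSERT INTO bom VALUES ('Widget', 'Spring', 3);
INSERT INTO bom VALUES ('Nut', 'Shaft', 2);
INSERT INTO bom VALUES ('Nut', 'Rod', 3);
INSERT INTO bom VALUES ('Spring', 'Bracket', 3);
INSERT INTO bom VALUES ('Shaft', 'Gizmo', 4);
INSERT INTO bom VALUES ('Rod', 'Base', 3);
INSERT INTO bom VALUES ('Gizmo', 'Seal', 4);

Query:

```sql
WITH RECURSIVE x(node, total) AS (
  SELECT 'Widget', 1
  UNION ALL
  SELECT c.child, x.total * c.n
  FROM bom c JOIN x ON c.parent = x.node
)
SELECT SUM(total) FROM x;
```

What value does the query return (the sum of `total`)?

Base: (Widget, total=1).
Iteration 1: components of {Widget} -> Bolt = 1*3 = 3, Spring = 1*3 = 3.
Iteration 2: components of {Bolt,Spring} -> Bracket = 3*3 = 9, Nut = 3*1 = 3.
Iteration 3: components of {Bracket,Nut} -> Rod = 3*3 = 9, Shaft = 3*2 = 6.
Iteration 4: components of {Rod,Shaft} -> Base = 9*3 = 27, Gizmo = 6*4 = 24.
Iteration 5: components of {Base,Gizmo} -> Seal = 24*4 = 96.
Iteration 6: no further components; recursion stops.
SUM(total) = 1 + 3 + 3 + 3 + 9 + 6 + 9 + 24 + 27 + 96 = 181.

181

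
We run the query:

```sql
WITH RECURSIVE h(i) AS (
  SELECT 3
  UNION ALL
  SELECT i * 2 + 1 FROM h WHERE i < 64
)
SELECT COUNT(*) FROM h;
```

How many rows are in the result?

Base: i=3.
Iteration 1: 3 < 64 holds -> i = 3 * 2 + 1 = 7.
Iteration 2: 7 < 64 holds -> i = 7 * 2 + 1 = 15.
Iteration 3: 15 < 64 holds -> i = 15 * 2 + 1 = 31.
Iteration 4: 31 < 64 holds -> i = 31 * 2 + 1 = 63.
Iteration 5: 63 < 64 holds -> i = 63 * 2 + 1 = 127.
Iteration 6: 127 < 64 fails; recursion stops.
Total rows emitted: 6.

6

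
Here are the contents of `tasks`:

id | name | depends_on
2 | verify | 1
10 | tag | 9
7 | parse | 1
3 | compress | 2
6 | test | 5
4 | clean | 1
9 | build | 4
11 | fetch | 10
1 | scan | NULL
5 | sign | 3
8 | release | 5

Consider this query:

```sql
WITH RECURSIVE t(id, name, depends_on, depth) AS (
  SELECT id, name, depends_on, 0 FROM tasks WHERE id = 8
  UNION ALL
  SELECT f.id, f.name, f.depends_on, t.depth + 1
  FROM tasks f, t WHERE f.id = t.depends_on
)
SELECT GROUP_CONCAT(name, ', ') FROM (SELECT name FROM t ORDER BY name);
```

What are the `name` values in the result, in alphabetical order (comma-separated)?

compress, release, scan, sign, verify

Base: id=8 (release), depends_on=5, depth 0.
Iteration 1: join on id=5 -> sign (id 5, depends_on=3, depth 1).
Iteration 2: join on id=3 -> compress (id 3, depends_on=2, depth 2).
Iteration 3: join on id=2 -> verify (id 2, depends_on=1, depth 3).
Iteration 4: join on id=1 -> scan (id 1, depends_on=NULL, depth 4).
Iteration 5: depends_on is NULL; no match; recursion stops.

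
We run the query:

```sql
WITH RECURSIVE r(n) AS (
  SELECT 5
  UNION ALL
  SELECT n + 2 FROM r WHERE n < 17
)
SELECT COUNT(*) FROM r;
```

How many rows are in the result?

7

Base: n=5.
Iteration 1: 5 < 17 holds -> n = 5 + 2 = 7.
Iteration 2: 7 < 17 holds -> n = 7 + 2 = 9.
Iteration 3: 9 < 17 holds -> n = 9 + 2 = 11.
Iteration 4: 11 < 17 holds -> n = 11 + 2 = 13.
Iteration 5: 13 < 17 holds -> n = 13 + 2 = 15.
Iteration 6: 15 < 17 holds -> n = 15 + 2 = 17.
Iteration 7: 17 < 17 fails; recursion stops.
Total rows emitted: 7.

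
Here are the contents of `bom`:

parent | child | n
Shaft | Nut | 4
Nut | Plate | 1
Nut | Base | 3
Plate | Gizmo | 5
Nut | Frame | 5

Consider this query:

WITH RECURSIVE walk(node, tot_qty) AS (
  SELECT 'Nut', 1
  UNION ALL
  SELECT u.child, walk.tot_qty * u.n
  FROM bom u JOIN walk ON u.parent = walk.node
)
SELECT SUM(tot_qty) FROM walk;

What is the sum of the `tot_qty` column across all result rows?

Base: (Nut, tot_qty=1).
Iteration 1: components of {Nut} -> Base = 1*3 = 3, Frame = 1*5 = 5, Plate = 1*1 = 1.
Iteration 2: components of {Base,Frame,Plate} -> Gizmo = 1*5 = 5.
Iteration 3: no further components; recursion stops.
SUM(tot_qty) = 1 + 1 + 3 + 5 + 5 = 15.

15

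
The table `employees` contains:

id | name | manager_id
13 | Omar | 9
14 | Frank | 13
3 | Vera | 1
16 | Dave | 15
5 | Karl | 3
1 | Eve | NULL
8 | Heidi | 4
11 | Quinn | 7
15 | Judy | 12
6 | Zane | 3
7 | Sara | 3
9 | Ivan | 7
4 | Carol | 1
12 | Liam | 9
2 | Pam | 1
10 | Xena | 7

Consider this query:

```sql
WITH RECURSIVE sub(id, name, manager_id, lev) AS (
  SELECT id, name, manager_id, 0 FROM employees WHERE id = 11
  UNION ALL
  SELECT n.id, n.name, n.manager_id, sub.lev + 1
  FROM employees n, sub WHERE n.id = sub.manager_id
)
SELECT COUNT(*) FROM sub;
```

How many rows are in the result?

4

Base: id=11 (Quinn), manager_id=7, lev 0.
Iteration 1: join on id=7 -> Sara (id 7, manager_id=3, lev 1).
Iteration 2: join on id=3 -> Vera (id 3, manager_id=1, lev 2).
Iteration 3: join on id=1 -> Eve (id 1, manager_id=NULL, lev 3).
Iteration 4: manager_id is NULL; no match; recursion stops.
Total rows emitted: 4.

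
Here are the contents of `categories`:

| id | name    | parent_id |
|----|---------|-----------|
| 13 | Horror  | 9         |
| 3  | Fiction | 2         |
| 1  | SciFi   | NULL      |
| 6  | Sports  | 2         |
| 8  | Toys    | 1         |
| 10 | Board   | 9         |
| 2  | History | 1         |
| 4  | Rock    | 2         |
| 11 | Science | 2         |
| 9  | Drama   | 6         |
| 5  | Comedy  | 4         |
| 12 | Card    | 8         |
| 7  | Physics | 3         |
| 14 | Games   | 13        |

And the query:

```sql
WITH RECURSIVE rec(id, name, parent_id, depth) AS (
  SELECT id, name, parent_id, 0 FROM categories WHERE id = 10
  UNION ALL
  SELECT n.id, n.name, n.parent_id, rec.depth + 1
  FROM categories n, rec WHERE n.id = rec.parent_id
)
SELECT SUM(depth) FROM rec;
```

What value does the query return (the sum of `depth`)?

10

Base: id=10 (Board), parent_id=9, depth 0.
Iteration 1: join on id=9 -> Drama (id 9, parent_id=6, depth 1).
Iteration 2: join on id=6 -> Sports (id 6, parent_id=2, depth 2).
Iteration 3: join on id=2 -> History (id 2, parent_id=1, depth 3).
Iteration 4: join on id=1 -> SciFi (id 1, parent_id=NULL, depth 4).
Iteration 5: parent_id is NULL; no match; recursion stops.
SUM(depth) = 0 + 1 + 2 + 3 + 4 = 10.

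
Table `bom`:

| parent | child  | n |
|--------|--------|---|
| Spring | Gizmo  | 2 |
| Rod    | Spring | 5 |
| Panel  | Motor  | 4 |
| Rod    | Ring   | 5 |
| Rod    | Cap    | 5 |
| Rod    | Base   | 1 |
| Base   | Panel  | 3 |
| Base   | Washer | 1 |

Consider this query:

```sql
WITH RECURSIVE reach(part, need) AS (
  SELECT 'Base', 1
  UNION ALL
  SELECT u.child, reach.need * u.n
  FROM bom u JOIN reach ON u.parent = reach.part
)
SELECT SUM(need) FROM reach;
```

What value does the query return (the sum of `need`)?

17

Base: (Base, need=1).
Iteration 1: components of {Base} -> Panel = 1*3 = 3, Washer = 1*1 = 1.
Iteration 2: components of {Panel,Washer} -> Motor = 3*4 = 12.
Iteration 3: no further components; recursion stops.
SUM(need) = 1 + 1 + 3 + 12 = 17.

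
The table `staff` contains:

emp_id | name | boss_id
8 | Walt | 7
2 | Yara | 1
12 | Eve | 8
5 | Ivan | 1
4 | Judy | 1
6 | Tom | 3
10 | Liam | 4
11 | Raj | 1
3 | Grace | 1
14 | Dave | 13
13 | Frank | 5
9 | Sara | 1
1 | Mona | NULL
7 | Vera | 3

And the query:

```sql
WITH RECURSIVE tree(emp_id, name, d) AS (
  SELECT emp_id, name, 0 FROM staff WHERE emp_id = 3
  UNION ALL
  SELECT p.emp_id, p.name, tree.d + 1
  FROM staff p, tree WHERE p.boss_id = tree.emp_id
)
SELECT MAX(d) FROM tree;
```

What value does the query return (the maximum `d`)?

3

Base: emp_id=3 (Grace) at d 0.
Iteration 1: rows with boss_id in {3} -> Tom (id 6, d 1), Vera (id 7, d 1).
Iteration 2: rows with boss_id in {6,7} -> Walt (id 8, d 2).
Iteration 3: rows with boss_id in {8} -> Eve (id 12, d 3).
Iteration 4: no rows with boss_id in {12}; recursion stops.
d values: 0, 1, 1, 2, 3; the maximum is 3.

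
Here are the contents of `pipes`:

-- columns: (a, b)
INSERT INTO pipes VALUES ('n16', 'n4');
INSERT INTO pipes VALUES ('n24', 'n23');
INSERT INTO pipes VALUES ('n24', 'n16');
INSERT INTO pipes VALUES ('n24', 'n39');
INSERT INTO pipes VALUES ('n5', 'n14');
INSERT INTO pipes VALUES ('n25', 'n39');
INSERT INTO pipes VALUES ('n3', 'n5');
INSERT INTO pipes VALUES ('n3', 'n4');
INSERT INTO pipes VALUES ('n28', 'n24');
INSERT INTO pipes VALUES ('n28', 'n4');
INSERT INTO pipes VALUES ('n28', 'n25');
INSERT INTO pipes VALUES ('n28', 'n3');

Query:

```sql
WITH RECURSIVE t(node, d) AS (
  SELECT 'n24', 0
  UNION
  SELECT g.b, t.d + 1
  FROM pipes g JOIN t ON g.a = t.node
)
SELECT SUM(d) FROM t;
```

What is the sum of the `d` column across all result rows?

Base: (n24, d=0).
Iteration 1: edges from {n24} -> (n16, d=1), (n23, d=1), (n39, d=1).
Iteration 2: edges from {n16,n23,n39} -> (n4, d=2).
Iteration 3: no outgoing edges from {n4}; recursion stops.
SUM(d) = 0 + 1 + 1 + 1 + 2 = 5.

5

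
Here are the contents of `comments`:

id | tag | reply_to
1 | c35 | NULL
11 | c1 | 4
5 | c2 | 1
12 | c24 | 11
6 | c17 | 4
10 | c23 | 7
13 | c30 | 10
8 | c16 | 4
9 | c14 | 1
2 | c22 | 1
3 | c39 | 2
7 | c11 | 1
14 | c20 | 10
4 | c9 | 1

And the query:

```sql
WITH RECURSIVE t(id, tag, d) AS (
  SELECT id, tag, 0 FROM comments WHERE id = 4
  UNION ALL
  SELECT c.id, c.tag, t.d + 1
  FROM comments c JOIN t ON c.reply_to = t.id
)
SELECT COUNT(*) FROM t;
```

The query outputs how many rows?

Base: id=4 (c9) at d 0.
Iteration 1: rows with reply_to in {4} -> c17 (id 6, d 1), c16 (id 8, d 1), c1 (id 11, d 1).
Iteration 2: rows with reply_to in {6,8,11} -> c24 (id 12, d 2).
Iteration 3: no rows with reply_to in {12}; recursion stops.
Total rows emitted: 5.

5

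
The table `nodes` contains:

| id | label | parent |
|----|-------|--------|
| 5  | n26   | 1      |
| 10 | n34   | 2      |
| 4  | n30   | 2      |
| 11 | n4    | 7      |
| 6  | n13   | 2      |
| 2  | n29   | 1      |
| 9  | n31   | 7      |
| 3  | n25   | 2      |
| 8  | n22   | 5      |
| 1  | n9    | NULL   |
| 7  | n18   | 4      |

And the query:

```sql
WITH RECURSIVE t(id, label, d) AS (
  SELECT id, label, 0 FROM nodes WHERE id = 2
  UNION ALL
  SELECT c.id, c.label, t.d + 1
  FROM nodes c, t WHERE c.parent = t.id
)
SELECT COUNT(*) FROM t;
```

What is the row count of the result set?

8

Base: id=2 (n29) at d 0.
Iteration 1: rows with parent in {2} -> n25 (id 3, d 1), n30 (id 4, d 1), n13 (id 6, d 1), n34 (id 10, d 1).
Iteration 2: rows with parent in {3,4,6,10} -> n18 (id 7, d 2).
Iteration 3: rows with parent in {7} -> n31 (id 9, d 3), n4 (id 11, d 3).
Iteration 4: no rows with parent in {9,11}; recursion stops.
Total rows emitted: 8.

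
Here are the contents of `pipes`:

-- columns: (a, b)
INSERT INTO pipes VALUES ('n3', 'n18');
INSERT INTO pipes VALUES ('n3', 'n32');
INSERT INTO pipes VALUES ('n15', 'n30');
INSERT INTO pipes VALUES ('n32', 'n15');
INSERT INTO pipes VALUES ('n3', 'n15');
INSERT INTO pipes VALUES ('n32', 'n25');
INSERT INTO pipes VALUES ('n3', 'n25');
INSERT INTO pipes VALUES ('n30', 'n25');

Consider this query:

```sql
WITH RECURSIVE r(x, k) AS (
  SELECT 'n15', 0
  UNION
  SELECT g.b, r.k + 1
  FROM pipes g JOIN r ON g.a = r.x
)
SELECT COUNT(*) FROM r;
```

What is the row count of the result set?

Base: (n15, k=0).
Iteration 1: edges from {n15} -> (n30, k=1).
Iteration 2: edges from {n30} -> (n25, k=2).
Iteration 3: no outgoing edges from {n25}; recursion stops.
Total rows emitted: 3.

3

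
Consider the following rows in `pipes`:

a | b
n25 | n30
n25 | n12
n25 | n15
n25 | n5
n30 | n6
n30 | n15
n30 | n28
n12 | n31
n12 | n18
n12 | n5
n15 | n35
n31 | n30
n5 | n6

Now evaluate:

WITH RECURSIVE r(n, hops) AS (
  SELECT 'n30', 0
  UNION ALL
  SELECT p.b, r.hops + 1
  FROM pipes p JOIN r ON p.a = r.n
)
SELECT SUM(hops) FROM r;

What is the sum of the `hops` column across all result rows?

5

Base: (n30, hops=0).
Iteration 1: edges from {n30} -> (n15, hops=1), (n28, hops=1), (n6, hops=1).
Iteration 2: edges from {n15,n28,n6} -> (n35, hops=2).
Iteration 3: no outgoing edges from {n35}; recursion stops.
SUM(hops) = 0 + 1 + 1 + 1 + 2 = 5.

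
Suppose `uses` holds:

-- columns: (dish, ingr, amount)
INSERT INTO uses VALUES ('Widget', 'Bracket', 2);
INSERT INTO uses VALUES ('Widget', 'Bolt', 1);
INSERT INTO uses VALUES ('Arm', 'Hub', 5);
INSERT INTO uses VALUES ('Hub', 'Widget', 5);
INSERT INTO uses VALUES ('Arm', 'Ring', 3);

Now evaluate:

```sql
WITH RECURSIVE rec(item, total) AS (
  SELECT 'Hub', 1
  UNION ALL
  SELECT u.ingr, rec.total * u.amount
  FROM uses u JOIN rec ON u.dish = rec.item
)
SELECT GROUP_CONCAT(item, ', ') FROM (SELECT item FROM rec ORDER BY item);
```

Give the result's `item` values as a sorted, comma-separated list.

Bolt, Bracket, Hub, Widget

Base: (Hub, total=1).
Iteration 1: components of {Hub} -> Widget = 1*5 = 5.
Iteration 2: components of {Widget} -> Bolt = 5*1 = 5, Bracket = 5*2 = 10.
Iteration 3: no further components; recursion stops.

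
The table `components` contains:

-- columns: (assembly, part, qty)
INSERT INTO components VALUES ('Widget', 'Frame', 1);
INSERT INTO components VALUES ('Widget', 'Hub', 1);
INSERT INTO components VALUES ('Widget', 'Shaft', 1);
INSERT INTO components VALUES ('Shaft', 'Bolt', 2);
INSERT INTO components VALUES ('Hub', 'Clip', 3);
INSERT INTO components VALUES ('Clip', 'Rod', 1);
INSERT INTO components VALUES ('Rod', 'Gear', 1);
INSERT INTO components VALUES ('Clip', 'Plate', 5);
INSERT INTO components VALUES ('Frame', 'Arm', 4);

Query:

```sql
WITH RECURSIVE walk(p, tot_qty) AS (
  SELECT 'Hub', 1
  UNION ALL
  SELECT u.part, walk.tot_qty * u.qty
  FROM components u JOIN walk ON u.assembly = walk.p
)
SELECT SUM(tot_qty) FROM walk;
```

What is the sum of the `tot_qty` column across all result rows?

25

Base: (Hub, tot_qty=1).
Iteration 1: components of {Hub} -> Clip = 1*3 = 3.
Iteration 2: components of {Clip} -> Plate = 3*5 = 15, Rod = 3*1 = 3.
Iteration 3: components of {Plate,Rod} -> Gear = 3*1 = 3.
Iteration 4: no further components; recursion stops.
SUM(tot_qty) = 1 + 3 + 3 + 15 + 3 = 25.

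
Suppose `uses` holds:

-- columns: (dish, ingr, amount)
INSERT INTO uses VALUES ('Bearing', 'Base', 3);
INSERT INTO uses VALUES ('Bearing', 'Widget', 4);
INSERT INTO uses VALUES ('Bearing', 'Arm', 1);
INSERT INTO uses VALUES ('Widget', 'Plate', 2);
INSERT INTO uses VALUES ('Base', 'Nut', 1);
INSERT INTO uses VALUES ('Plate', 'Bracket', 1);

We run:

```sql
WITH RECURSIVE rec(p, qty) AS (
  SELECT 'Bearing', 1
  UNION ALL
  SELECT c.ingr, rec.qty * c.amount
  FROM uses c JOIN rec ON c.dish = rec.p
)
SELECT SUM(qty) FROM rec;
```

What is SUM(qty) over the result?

Base: (Bearing, qty=1).
Iteration 1: components of {Bearing} -> Arm = 1*1 = 1, Base = 1*3 = 3, Widget = 1*4 = 4.
Iteration 2: components of {Arm,Base,Widget} -> Nut = 3*1 = 3, Plate = 4*2 = 8.
Iteration 3: components of {Nut,Plate} -> Bracket = 8*1 = 8.
Iteration 4: no further components; recursion stops.
SUM(qty) = 1 + 3 + 4 + 1 + 3 + 8 + 8 = 28.

28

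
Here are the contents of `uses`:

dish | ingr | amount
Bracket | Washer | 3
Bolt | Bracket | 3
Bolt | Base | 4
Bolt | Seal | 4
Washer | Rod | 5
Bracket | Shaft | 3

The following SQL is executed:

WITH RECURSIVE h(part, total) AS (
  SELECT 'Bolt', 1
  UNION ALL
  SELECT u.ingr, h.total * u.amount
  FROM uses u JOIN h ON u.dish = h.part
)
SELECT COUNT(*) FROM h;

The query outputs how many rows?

7

Base: (Bolt, total=1).
Iteration 1: components of {Bolt} -> Base = 1*4 = 4, Bracket = 1*3 = 3, Seal = 1*4 = 4.
Iteration 2: components of {Base,Bracket,Seal} -> Shaft = 3*3 = 9, Washer = 3*3 = 9.
Iteration 3: components of {Shaft,Washer} -> Rod = 9*5 = 45.
Iteration 4: no further components; recursion stops.
Total rows emitted: 7.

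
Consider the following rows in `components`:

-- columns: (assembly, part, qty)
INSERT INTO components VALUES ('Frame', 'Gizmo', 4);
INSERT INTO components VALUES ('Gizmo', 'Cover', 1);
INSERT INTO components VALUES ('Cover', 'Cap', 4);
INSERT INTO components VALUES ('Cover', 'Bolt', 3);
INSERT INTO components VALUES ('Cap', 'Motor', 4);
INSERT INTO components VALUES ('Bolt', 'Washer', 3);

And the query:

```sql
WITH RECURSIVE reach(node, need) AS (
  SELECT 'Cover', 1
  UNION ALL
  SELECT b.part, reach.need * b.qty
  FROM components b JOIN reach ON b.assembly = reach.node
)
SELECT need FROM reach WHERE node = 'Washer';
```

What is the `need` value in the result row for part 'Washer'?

9

Base: (Cover, need=1).
Iteration 1: components of {Cover} -> Bolt = 1*3 = 3, Cap = 1*4 = 4.
Iteration 2: components of {Bolt,Cap} -> Motor = 4*4 = 16, Washer = 3*3 = 9.
Iteration 3: no further components; recursion stops.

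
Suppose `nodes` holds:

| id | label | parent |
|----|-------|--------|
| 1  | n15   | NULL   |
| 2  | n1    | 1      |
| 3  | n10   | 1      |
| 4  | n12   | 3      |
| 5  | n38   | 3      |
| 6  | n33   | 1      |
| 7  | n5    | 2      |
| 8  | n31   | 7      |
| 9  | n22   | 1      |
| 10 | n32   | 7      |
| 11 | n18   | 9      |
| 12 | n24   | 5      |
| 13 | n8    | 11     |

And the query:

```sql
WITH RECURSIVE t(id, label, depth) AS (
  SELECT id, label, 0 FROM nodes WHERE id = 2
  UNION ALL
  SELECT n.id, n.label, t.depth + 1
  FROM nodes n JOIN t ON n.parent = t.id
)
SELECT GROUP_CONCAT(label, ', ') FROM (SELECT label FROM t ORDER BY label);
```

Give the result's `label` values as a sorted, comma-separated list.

Base: id=2 (n1) at depth 0.
Iteration 1: rows with parent in {2} -> n5 (id 7, depth 1).
Iteration 2: rows with parent in {7} -> n31 (id 8, depth 2), n32 (id 10, depth 2).
Iteration 3: no rows with parent in {8,10}; recursion stops.

n1, n31, n32, n5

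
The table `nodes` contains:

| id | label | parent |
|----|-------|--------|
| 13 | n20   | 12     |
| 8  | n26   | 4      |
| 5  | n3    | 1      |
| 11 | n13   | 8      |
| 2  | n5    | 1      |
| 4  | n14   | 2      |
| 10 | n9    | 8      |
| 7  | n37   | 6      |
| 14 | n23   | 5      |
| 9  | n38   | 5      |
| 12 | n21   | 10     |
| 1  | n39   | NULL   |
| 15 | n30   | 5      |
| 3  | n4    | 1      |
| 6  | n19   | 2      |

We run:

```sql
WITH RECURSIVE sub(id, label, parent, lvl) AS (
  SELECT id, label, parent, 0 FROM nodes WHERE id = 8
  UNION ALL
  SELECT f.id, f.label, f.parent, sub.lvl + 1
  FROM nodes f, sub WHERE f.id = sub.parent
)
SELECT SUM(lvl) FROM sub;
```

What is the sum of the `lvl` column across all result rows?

6

Base: id=8 (n26), parent=4, lvl 0.
Iteration 1: join on id=4 -> n14 (id 4, parent=2, lvl 1).
Iteration 2: join on id=2 -> n5 (id 2, parent=1, lvl 2).
Iteration 3: join on id=1 -> n39 (id 1, parent=NULL, lvl 3).
Iteration 4: parent is NULL; no match; recursion stops.
SUM(lvl) = 0 + 1 + 2 + 3 = 6.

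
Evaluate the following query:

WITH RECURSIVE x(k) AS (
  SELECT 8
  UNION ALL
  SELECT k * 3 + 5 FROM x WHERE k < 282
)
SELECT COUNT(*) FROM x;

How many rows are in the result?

Base: k=8.
Iteration 1: 8 < 282 holds -> k = 8 * 3 + 5 = 29.
Iteration 2: 29 < 282 holds -> k = 29 * 3 + 5 = 92.
Iteration 3: 92 < 282 holds -> k = 92 * 3 + 5 = 281.
Iteration 4: 281 < 282 holds -> k = 281 * 3 + 5 = 848.
Iteration 5: 848 < 282 fails; recursion stops.
Total rows emitted: 5.

5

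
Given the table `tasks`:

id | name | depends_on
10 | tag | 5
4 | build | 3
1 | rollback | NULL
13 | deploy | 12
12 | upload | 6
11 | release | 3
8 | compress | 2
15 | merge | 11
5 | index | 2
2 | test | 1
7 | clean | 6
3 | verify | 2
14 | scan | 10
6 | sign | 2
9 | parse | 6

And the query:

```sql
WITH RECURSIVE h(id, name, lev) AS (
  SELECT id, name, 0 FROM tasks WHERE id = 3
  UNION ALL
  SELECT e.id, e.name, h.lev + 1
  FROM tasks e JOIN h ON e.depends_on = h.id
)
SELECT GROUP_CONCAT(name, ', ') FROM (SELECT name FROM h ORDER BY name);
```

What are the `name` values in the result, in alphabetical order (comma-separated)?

Base: id=3 (verify) at lev 0.
Iteration 1: rows with depends_on in {3} -> build (id 4, lev 1), release (id 11, lev 1).
Iteration 2: rows with depends_on in {4,11} -> merge (id 15, lev 2).
Iteration 3: no rows with depends_on in {15}; recursion stops.

build, merge, release, verify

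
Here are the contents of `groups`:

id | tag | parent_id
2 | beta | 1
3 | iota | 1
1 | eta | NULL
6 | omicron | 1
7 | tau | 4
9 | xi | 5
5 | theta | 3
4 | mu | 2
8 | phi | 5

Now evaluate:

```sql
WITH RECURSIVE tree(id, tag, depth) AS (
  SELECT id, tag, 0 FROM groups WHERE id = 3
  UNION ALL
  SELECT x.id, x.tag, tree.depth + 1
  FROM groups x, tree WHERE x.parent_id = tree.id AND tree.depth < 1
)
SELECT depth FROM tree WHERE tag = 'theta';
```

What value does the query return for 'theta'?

1

Base: id=3 (iota) at depth 0.
Iteration 1: rows with parent_id in {3} -> theta (id 5, depth 1).
Iteration 2: depth < 1 fails for all current rows; recursion stops.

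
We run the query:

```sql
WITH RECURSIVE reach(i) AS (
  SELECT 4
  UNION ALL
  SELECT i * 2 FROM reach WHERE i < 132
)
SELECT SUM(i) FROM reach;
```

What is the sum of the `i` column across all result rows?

508

Base: i=4.
Iteration 1: 4 < 132 holds -> i = 4 * 2 = 8.
Iteration 2: 8 < 132 holds -> i = 8 * 2 = 16.
Iteration 3: 16 < 132 holds -> i = 16 * 2 = 32.
Iteration 4: 32 < 132 holds -> i = 32 * 2 = 64.
Iteration 5: 64 < 132 holds -> i = 64 * 2 = 128.
Iteration 6: 128 < 132 holds -> i = 128 * 2 = 256.
Iteration 7: 256 < 132 fails; recursion stops.
SUM(i) = 4 + 8 + 16 + 32 + 64 + 128 + 256 = 508.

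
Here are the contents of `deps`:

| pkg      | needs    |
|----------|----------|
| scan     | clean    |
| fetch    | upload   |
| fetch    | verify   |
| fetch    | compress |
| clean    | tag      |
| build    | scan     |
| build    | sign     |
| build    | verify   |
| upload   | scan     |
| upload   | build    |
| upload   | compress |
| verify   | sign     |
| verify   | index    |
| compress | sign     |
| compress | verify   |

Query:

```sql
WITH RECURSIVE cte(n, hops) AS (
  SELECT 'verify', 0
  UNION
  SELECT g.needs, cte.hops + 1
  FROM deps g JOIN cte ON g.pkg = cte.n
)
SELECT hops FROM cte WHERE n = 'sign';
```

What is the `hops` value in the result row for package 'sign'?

Base: (verify, hops=0).
Iteration 1: edges from {verify} -> (index, hops=1), (sign, hops=1).
Iteration 2: no outgoing edges from {index,sign}; recursion stops.

1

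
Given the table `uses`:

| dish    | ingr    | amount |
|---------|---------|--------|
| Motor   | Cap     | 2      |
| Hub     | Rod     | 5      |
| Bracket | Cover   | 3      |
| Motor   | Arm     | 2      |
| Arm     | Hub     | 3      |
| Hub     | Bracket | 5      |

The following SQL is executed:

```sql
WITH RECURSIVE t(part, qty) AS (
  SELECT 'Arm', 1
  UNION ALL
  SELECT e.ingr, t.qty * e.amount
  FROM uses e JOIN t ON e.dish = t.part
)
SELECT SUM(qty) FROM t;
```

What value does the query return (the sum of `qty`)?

Base: (Arm, qty=1).
Iteration 1: components of {Arm} -> Hub = 1*3 = 3.
Iteration 2: components of {Hub} -> Bracket = 3*5 = 15, Rod = 3*5 = 15.
Iteration 3: components of {Bracket,Rod} -> Cover = 15*3 = 45.
Iteration 4: no further components; recursion stops.
SUM(qty) = 1 + 3 + 15 + 15 + 45 = 79.

79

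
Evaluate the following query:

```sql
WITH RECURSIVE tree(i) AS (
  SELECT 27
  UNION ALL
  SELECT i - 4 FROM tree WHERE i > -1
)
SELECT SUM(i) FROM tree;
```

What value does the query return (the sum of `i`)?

104

Base: i=27.
Iteration 1: 27 > -1 holds -> i = 27 - 4 = 23.
Iteration 2: 23 > -1 holds -> i = 23 - 4 = 19.
Iteration 3: 19 > -1 holds -> i = 19 - 4 = 15.
Iteration 4: 15 > -1 holds -> i = 15 - 4 = 11.
Iteration 5: 11 > -1 holds -> i = 11 - 4 = 7.
Iteration 6: 7 > -1 holds -> i = 7 - 4 = 3.
Iteration 7: 3 > -1 holds -> i = 3 - 4 = -1.
Iteration 8: -1 > -1 fails; recursion stops.
SUM(i) = 27 + 23 + 19 + 15 + 11 + 7 + 3 + -1 = 104.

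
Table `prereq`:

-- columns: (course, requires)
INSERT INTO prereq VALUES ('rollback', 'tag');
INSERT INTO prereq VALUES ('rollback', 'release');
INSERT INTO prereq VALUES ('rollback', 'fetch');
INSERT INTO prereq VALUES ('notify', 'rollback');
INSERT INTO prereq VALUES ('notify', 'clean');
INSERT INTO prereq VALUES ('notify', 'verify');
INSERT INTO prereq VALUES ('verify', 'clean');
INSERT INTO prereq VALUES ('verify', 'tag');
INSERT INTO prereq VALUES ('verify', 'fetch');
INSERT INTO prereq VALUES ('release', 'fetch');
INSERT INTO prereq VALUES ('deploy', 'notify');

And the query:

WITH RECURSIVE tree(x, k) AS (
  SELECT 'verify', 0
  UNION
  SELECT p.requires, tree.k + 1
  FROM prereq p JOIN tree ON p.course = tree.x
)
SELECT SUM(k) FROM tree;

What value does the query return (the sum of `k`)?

Base: (verify, k=0).
Iteration 1: edges from {verify} -> (clean, k=1), (fetch, k=1), (tag, k=1).
Iteration 2: no outgoing edges from {clean,fetch,tag}; recursion stops.
SUM(k) = 0 + 1 + 1 + 1 = 3.

3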